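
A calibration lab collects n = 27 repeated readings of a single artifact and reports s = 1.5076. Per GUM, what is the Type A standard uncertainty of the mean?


u_A = s / sqrt(n)
u_A = 1.5076 / sqrt(27)
u_A = 1.5076 / 5.1961524
u_A = 0.2901

0.2901


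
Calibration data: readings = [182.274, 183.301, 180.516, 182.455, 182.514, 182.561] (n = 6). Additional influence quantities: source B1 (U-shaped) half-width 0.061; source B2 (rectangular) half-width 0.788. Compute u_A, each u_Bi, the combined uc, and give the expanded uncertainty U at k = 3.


mean = (182.274 + 183.301 + 180.516 + 182.455 + 182.514 + 182.561) / 6 = 182.2701667
s = sqrt(sum((x - mean)^2)/(n-1)) = 0.9292938
u_A = s / sqrt(n) = 0.9292938 / sqrt(6) = 0.37938261
u_B1 = 0.061 / sqrt(2) = 0.043133514
u_B2 = 0.788 / sqrt(3) = 0.45495201
uc = sqrt(0.37938261^2 + 0.043133514^2 + 0.45495201^2) = 0.59394696
U = k * uc = 3 * 0.59394696
U = 1.7818

1.7818


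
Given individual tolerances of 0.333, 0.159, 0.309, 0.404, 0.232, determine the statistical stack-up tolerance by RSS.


RSS = sqrt(0.333^2 + 0.159^2 + 0.309^2 + 0.404^2 + 0.232^2)
= sqrt(0.448691)
= 0.6698

0.6698


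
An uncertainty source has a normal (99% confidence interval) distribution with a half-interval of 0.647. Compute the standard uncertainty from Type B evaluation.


u_B = half_width / 2.576
u_B = 0.647 / 2.576
u_B = 0.2512

0.2512


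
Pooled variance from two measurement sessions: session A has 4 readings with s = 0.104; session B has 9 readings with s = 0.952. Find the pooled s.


s_p = sqrt(((n1-1)*s1^2 + (n2-1)*s2^2) / (n1+n2-2))
numerator = (4-1)*0.104^2 + (9-1)*0.952^2 = 0.032448 + 7.250432 = 7.28288
denominator = 4 + 9 - 2 = 11
s_p^2 = 7.28288 / 11 = 0.66208
s_p = sqrt(0.66208) = 0.8137

0.8137


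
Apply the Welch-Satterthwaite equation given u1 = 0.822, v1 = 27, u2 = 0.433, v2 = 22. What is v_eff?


uc = sqrt(u1^2 + u2^2) = sqrt(0.822^2 + 0.433^2) = 0.92907104
v_eff = uc^4 / (u1^4/v1 + u2^4/v2)
= 0.92907104^4 / (0.822^4/27 + 0.433^4/22)
= 0.74506762 / 0.018507041
v_eff = 40.2586

40.2586


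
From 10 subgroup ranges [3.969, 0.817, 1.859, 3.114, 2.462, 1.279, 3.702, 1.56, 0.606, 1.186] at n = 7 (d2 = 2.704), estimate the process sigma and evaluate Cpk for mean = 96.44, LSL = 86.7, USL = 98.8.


R_bar = (3.969 + 0.817 + 1.859 + 3.114 + 2.462 + 1.279 + 3.702 + 1.56 + 0.606 + 1.186) / 10 = 2.0554
sigma = R_bar / d2 = 2.0554 / 2.704 = 0.76013314
Cp = (USL - LSL)/(6*sigma) = (98.8 - 86.7)/(6*0.76013314) = 2.6530
Cpu = (98.8 - 96.44)/(3*0.76013314) = 1.0349
Cpl = (96.44 - 86.7)/(3*0.76013314) = 4.2712
Cpk = min(Cpu, Cpl) = 1.0349

1.0349


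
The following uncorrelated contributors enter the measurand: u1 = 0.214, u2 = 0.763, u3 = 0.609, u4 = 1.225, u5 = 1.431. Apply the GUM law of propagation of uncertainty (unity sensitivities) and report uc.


uc = sqrt(0.214^2 + 0.763^2 + 0.609^2 + 1.225^2 + 1.431^2)
uc = sqrt(4.547232)
uc = 2.1324

2.1324


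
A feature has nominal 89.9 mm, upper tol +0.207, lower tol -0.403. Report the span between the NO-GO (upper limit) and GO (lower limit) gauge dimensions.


GO = nominal - lower_tol (smallest hole = maximum material condition)
GO = 89.9 - 0.403 = 89.497
NO-GO = nominal + upper_tol (largest hole = least material condition)
NO-GO = 89.9 + 0.207 = 90.107
spread = NO-GO - GO = 90.107 - 89.497 = 0.6100

0.6100


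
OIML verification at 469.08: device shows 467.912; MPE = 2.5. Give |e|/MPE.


e = indication - reference = 467.912 - 469.08 = -1.1680
|e| = 1.1680
ratio = |e| / MPE = 1.1680 / 2.5
ratio = 0.4672

0.4672


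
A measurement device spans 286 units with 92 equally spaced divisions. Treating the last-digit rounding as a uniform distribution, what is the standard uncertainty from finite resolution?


resolution = range / divisions
resolution = 286 / 92 = 3.1086957
u_res = resolution / (2*sqrt(3))
u_res = 3.1086957 / 3.4641016
u_res = 0.8974

0.8974


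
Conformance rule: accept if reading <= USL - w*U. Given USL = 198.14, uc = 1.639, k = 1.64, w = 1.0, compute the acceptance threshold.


U = k * uc = 1.64 * 1.639 = 2.68796
guard band g = w * U = 1.0 * 2.68796 = 2.68796
AL = USL - g = 198.14 - 2.68796
AL = 195.4520

195.4520


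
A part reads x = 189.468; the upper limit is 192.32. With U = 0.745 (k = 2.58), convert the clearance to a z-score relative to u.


u = U / k = 0.745 / 2.58 = 0.28875969
margin = |USL - x| = |192.32 - 189.468| = 2.852
z = margin / u = 2.852 / 0.28875969
z = 9.8767

9.8767


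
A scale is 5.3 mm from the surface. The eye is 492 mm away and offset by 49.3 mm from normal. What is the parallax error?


error = h * offset / d
= 5.3 * 49.3 / 492
= 0.5311

0.5311


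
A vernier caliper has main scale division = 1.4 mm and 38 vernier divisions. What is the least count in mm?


LC = MSD / n_div
= 1.4 / 38
= 0.0368

0.0368


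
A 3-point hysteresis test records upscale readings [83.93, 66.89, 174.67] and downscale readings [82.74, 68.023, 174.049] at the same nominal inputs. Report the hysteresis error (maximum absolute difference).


|83.93 - 82.74| = 1.1900
|66.89 - 68.023| = 1.1330
|174.67 - 174.049| = 0.6210
hysteresis = max(diffs) = 1.1900

1.1900


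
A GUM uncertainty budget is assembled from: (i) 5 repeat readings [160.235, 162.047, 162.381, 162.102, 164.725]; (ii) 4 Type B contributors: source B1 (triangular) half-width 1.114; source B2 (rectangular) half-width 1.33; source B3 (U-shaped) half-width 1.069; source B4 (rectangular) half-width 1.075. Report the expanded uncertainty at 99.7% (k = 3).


mean = (160.235 + 162.047 + 162.381 + 162.102 + 164.725) / 5 = 162.298
s = sqrt(sum((x - mean)^2)/(n-1)) = 1.6011405
u_A = s / sqrt(n) = 1.6011405 / sqrt(5) = 0.7160518
u_B1 = 1.114 / sqrt(6) = 0.4547886
u_B2 = 1.33 / sqrt(3) = 0.76787586
u_B3 = 1.069 / sqrt(2) = 0.75589715
u_B4 = 1.075 / sqrt(3) = 0.62065154
uc = sqrt(0.7160518^2 + 0.4547886^2 + 0.76787586^2 + 0.75589715^2 + 0.62065154^2) = 1.5052525
U = k * uc = 3 * 1.5052525
U = 4.5158

4.5158


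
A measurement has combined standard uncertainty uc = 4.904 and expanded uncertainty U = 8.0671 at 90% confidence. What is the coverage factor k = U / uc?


k = U / uc
k = 8.0671 / 4.904
k = 1.645

1.645


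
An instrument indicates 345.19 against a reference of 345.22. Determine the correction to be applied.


Correction = standard - reading
= 345.22 - 345.19
= 0.0300

0.0300


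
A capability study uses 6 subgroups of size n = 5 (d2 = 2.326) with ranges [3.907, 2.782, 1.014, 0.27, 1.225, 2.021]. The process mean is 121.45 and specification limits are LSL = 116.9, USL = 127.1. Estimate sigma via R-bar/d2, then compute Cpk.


R_bar = (3.907 + 2.782 + 1.014 + 0.27 + 1.225 + 2.021) / 6 = 1.8698333
sigma = R_bar / d2 = 1.8698333 / 2.326 = 0.80388362
Cp = (USL - LSL)/(6*sigma) = (127.1 - 116.9)/(6*0.80388362) = 2.1147
Cpu = (127.1 - 121.45)/(3*0.80388362) = 2.3428
Cpl = (121.45 - 116.9)/(3*0.80388362) = 1.8867
Cpk = min(Cpu, Cpl) = 1.8867

1.8867


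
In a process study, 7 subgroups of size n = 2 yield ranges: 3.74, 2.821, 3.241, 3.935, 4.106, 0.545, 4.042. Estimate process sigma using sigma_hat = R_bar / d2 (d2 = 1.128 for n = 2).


R_bar = (3.74 + 2.821 + 3.241 + 3.935 + 4.106 + 0.545 + 4.042) / 7
R_bar = 22.43 / 7 = 3.2042857
sigma_hat = R_bar / d2 = 3.2042857 / 1.128 = 2.8407

2.8407


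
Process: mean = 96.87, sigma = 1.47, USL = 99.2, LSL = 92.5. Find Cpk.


Cpu = (USL - mean) / (3*sigma) = (99.2 - 96.87) / (3*1.47) = 0.5283
Cpl = (mean - LSL) / (3*sigma) = (96.87 - 92.5) / (3*1.47) = 0.9909
Cpk = min(Cpu, Cpl) = 0.5283

0.5283


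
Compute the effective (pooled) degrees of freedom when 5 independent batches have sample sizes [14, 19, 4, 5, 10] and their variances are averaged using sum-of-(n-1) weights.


nu = sum_i (n_i - 1)
nu = ((14 - 1) + (19 - 1) + (4 - 1) + (5 - 1) + (10 - 1))
nu = 13 + 18 + 3 + 4 + 9
nu = 47

47


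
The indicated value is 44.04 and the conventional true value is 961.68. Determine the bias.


Systematic error = measured - true
= 44.04 - 961.68
= -917.6400

-917.6400


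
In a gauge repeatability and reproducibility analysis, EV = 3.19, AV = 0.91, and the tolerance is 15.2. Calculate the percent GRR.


GRR = sqrt(EV^2 + AV^2) = sqrt(3.19^2 + 0.91^2) = 3.3172579
%GRR = GRR / tol * 100 = 3.3172579 / 15.2 * 100
%GRR = 21.8241

21.8241


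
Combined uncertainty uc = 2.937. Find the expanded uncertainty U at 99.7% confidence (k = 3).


U = k * uc
U = 3 * 2.937
U = 8.8110

8.8110


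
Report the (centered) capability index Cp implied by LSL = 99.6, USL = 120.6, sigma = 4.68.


Cp = (USL - LSL) / (6 * sigma)
= (120.6 - 99.6) / (6 * 4.68)
= 21.0000 / 28.0800
= 0.7479

0.7479


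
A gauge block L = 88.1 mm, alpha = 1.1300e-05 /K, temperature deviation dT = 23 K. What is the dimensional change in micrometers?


dL = L * alpha * dT
= 88.1 * 1.1300e-05 * 23
= 0.0228972 mm
dL_um = 0.0228972 * 1000 = 22.8972 um

22.8972


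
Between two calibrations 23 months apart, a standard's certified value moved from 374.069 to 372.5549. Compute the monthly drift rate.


rate = (v2 - v1) / months
= (372.5549 - 374.069) / 23
= -1.5141 / 23
= -0.0658

-0.0658


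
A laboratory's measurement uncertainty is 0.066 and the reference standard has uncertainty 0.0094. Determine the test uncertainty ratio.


TUR = u_lab / u_ref
= 0.066 / 0.0094
= 7.0213

7.0213


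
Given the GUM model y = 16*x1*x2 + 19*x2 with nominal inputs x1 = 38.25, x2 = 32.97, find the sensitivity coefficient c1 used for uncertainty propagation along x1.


y = 16*x1*x2 + 19*x2
dy/dx1 = 16*x2
Evaluate at x2 = 32.97: c1 = 16 * 32.97
c1 = 527.5200

527.5200


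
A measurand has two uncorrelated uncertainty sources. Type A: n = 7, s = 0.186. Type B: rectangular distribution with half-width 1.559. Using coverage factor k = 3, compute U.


u_A = s / sqrt(n) = 0.186 / sqrt(7) = 0.070301392
u_B = half_width / sqrt(3) = 1.559 / sqrt(3) = 0.90008907
uc = sqrt(u_A^2 + u_B^2) = sqrt(0.070301392^2 + 0.90008907^2) = 0.90283034
U = k * uc = 3 * 0.90283034
U = 2.7085

2.7085


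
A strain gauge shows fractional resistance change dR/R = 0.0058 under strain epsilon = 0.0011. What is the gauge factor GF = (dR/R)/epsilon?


GF = (dR/R) / epsilon
= 0.0058 / 0.0011
= 5.2727

5.2727


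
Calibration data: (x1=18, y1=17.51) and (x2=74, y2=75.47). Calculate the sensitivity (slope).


slope = (y2 - y1) / (x2 - x1)
= (75.47 - 17.51) / (74 - 18)
= 57.9600 / 56
= 1.0350

1.0350


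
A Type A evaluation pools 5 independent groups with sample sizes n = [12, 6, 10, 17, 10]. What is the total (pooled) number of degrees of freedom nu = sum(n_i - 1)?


nu = sum_i (n_i - 1)
nu = ((12 - 1) + (6 - 1) + (10 - 1) + (17 - 1) + (10 - 1))
nu = 11 + 5 + 9 + 16 + 9
nu = 50

50


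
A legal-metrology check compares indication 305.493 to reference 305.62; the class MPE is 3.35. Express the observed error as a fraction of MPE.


e = indication - reference = 305.493 - 305.62 = -0.1270
|e| = 0.1270
ratio = |e| / MPE = 0.1270 / 3.35
ratio = 0.0379

0.0379


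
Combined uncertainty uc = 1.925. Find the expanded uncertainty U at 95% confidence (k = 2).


U = k * uc
U = 2 * 1.925
U = 3.8500

3.8500


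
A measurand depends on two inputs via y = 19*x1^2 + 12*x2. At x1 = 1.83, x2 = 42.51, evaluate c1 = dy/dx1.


y = 19*x1^2 + 12*x2
dy/dx1 = 2*19*x1
Evaluate at x1 = 1.83: c1 = 38 * 1.83
c1 = 69.5400

69.5400


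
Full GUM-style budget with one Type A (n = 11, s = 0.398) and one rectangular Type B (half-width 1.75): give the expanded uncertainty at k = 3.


u_A = s / sqrt(n) = 0.398 / sqrt(11) = 0.12000152
u_B = half_width / sqrt(3) = 1.75 / sqrt(3) = 1.010363
uc = sqrt(u_A^2 + u_B^2) = sqrt(0.12000152^2 + 1.010363^2) = 1.0174644
U = k * uc = 3 * 1.0174644
U = 3.0524

3.0524


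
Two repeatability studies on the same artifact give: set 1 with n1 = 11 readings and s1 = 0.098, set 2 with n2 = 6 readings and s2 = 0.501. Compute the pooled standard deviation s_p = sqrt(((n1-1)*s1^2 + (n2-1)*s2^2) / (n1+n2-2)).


s_p = sqrt(((n1-1)*s1^2 + (n2-1)*s2^2) / (n1+n2-2))
numerator = (11-1)*0.098^2 + (6-1)*0.501^2 = 0.09604 + 1.255005 = 1.351045
denominator = 11 + 6 - 2 = 15
s_p^2 = 1.351045 / 15 = 0.090069667
s_p = sqrt(0.090069667) = 0.3001

0.3001


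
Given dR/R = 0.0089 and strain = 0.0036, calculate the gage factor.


GF = (dR/R) / epsilon
= 0.0089 / 0.0036
= 2.4722

2.4722


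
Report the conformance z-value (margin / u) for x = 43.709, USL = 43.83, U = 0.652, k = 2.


u = U / k = 0.652 / 2 = 0.326
margin = |USL - x| = |43.83 - 43.709| = 0.121
z = margin / u = 0.121 / 0.326
z = 0.3712

0.3712


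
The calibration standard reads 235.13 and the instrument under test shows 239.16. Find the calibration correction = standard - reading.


Correction = standard - reading
= 235.13 - 239.16
= -4.0300

-4.0300


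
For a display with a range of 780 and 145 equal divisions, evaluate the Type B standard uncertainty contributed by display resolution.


resolution = range / divisions
resolution = 780 / 145 = 5.3793103
u_res = resolution / (2*sqrt(3))
u_res = 5.3793103 / 3.4641016
u_res = 1.5529

1.5529


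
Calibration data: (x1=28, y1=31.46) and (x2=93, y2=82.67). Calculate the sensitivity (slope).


slope = (y2 - y1) / (x2 - x1)
= (82.67 - 31.46) / (93 - 28)
= 51.2100 / 65
= 0.7878

0.7878


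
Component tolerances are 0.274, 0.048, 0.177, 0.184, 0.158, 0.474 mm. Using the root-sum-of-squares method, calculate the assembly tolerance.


RSS = sqrt(0.274^2 + 0.048^2 + 0.177^2 + 0.184^2 + 0.158^2 + 0.474^2)
= sqrt(0.392205)
= 0.6263

0.6263


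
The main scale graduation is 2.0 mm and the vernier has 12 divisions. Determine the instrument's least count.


LC = MSD / n_div
= 2.0 / 12
= 0.1667

0.1667


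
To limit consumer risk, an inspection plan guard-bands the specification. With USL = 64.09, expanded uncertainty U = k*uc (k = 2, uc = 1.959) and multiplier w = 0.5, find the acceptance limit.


U = k * uc = 2 * 1.959 = 3.918
guard band g = w * U = 0.5 * 3.918 = 1.959
AL = USL - g = 64.09 - 1.959
AL = 62.1310

62.1310


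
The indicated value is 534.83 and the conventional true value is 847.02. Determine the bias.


Systematic error = measured - true
= 534.83 - 847.02
= -312.1900

-312.1900


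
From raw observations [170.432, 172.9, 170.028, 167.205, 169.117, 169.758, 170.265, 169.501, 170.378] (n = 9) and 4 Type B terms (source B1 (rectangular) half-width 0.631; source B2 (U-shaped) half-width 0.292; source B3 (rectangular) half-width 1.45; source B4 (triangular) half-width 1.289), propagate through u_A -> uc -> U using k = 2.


mean = (170.432 + 172.9 + 170.028 + 167.205 + 169.117 + 169.758 + 170.265 + 169.501 + 170.378) / 9 = 169.9537778
s = sqrt(sum((x - mean)^2)/(n-1)) = 1.4870511
u_A = s / sqrt(n) = 1.4870511 / sqrt(9) = 0.4956837
u_B1 = 0.631 / sqrt(3) = 0.36430802
u_B2 = 0.292 / sqrt(2) = 0.20647518
u_B3 = 1.45 / sqrt(3) = 0.83715789
u_B4 = 1.289 / sqrt(6) = 0.52623205
uc = sqrt(0.4956837^2 + 0.36430802^2 + 0.20647518^2 + 0.83715789^2 + 0.52623205^2) = 1.1827122
U = k * uc = 2 * 1.1827122
U = 2.3654

2.3654


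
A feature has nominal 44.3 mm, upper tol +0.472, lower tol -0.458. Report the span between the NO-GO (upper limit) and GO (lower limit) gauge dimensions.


GO = nominal - lower_tol (smallest hole = maximum material condition)
GO = 44.3 - 0.458 = 43.842
NO-GO = nominal + upper_tol (largest hole = least material condition)
NO-GO = 44.3 + 0.472 = 44.772
spread = NO-GO - GO = 44.772 - 43.842 = 0.9300

0.9300


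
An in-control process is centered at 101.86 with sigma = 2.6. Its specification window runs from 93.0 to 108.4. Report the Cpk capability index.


Cpu = (USL - mean) / (3*sigma) = (108.4 - 101.86) / (3*2.6) = 0.8385
Cpl = (mean - LSL) / (3*sigma) = (101.86 - 93.0) / (3*2.6) = 1.1359
Cpk = min(Cpu, Cpl) = 0.8385

0.8385


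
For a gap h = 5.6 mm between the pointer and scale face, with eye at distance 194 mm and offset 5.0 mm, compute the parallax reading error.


error = h * offset / d
= 5.6 * 5.0 / 194
= 0.1443

0.1443


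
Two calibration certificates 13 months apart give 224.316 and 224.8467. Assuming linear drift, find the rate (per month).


rate = (v2 - v1) / months
= (224.8467 - 224.316) / 13
= 0.5307 / 13
= 0.0408

0.0408


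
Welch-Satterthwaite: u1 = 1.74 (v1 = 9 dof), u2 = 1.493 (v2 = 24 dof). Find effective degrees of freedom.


uc = sqrt(u1^2 + u2^2) = sqrt(1.74^2 + 1.493^2) = 2.2927383
v_eff = uc^4 / (u1^4/v1 + u2^4/v2)
= 2.2927383^4 / (1.74^4/9 + 1.493^4/24)
= 27.632358 / 1.2255121
v_eff = 22.5476

22.5476


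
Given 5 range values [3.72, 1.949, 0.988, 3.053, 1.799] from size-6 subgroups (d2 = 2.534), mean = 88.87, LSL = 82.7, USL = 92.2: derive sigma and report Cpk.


R_bar = (3.72 + 1.949 + 0.988 + 3.053 + 1.799) / 5 = 2.3018
sigma = R_bar / d2 = 2.3018 / 2.534 = 0.90836622
Cp = (USL - LSL)/(6*sigma) = (92.2 - 82.7)/(6*0.90836622) = 1.7431
Cpu = (92.2 - 88.87)/(3*0.90836622) = 1.2220
Cpl = (88.87 - 82.7)/(3*0.90836622) = 2.2641
Cpk = min(Cpu, Cpl) = 1.2220

1.2220


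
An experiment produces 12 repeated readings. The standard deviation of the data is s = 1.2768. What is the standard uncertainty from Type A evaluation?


u_A = s / sqrt(n)
u_A = 1.2768 / sqrt(12)
u_A = 1.2768 / 3.4641016
u_A = 0.3686

0.3686


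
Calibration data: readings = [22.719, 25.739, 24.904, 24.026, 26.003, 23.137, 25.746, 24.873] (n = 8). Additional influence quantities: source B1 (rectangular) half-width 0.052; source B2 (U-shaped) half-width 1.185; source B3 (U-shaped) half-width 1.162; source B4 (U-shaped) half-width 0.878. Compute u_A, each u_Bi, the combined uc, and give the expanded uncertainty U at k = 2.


mean = (22.719 + 25.739 + 24.904 + 24.026 + 26.003 + 23.137 + 25.746 + 24.873) / 8 = 24.643375
s = sqrt(sum((x - mean)^2)/(n-1)) = 1.2386021
u_A = s / sqrt(n) = 1.2386021 / sqrt(8) = 0.43791197
u_B1 = 0.052 / sqrt(3) = 0.030022214
u_B2 = 1.185 / sqrt(2) = 0.83792154
u_B3 = 1.162 / sqrt(2) = 0.82165808
u_B4 = 0.878 / sqrt(2) = 0.62083975
uc = sqrt(0.43791197^2 + 0.030022214^2 + 0.83792154^2 + 0.82165808^2 + 0.62083975^2) = 1.3983364
U = k * uc = 2 * 1.3983364
U = 2.7967

2.7967


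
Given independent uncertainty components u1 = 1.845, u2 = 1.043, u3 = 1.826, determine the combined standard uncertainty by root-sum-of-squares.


uc = sqrt(1.845^2 + 1.043^2 + 1.826^2)
uc = sqrt(7.82615)
uc = 2.7975

2.7975


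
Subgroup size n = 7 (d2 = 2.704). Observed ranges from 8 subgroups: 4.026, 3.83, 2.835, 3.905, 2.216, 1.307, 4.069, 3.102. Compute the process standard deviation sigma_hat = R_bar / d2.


R_bar = (4.026 + 3.83 + 2.835 + 3.905 + 2.216 + 1.307 + 4.069 + 3.102) / 8
R_bar = 25.29 / 8 = 3.16125
sigma_hat = R_bar / d2 = 3.16125 / 2.704 = 1.1691

1.1691


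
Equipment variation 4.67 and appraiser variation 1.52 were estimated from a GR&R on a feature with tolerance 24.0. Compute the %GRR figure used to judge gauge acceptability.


GRR = sqrt(EV^2 + AV^2) = sqrt(4.67^2 + 1.52^2) = 4.9111404
%GRR = GRR / tol * 100 = 4.9111404 / 24.0 * 100
%GRR = 20.4631

20.4631


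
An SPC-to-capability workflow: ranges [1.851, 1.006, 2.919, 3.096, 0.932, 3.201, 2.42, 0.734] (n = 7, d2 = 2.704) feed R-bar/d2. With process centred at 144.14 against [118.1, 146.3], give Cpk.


R_bar = (1.851 + 1.006 + 2.919 + 3.096 + 0.932 + 3.201 + 2.42 + 0.734) / 8 = 2.019875
sigma = R_bar / d2 = 2.019875 / 2.704 = 0.74699519
Cp = (USL - LSL)/(6*sigma) = (146.3 - 118.1)/(6*0.74699519) = 6.2919
Cpu = (146.3 - 144.14)/(3*0.74699519) = 0.9639
Cpl = (144.14 - 118.1)/(3*0.74699519) = 11.6199
Cpk = min(Cpu, Cpl) = 0.9639

0.9639


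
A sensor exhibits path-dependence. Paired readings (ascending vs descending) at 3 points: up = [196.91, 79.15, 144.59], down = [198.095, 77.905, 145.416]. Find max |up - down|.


|196.91 - 198.095| = 1.1850
|79.15 - 77.905| = 1.2450
|144.59 - 145.416| = 0.8260
hysteresis = max(diffs) = 1.2450

1.2450


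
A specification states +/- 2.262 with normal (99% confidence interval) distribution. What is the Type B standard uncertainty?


u_B = half_width / 2.576
u_B = 2.262 / 2.576
u_B = 0.8781

0.8781


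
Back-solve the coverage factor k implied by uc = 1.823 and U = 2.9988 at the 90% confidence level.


k = U / uc
k = 2.9988 / 1.823
k = 1.645

1.645


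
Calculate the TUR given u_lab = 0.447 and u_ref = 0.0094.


TUR = u_lab / u_ref
= 0.447 / 0.0094
= 47.5532

47.5532


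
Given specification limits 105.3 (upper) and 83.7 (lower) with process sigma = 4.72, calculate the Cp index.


Cp = (USL - LSL) / (6 * sigma)
= (105.3 - 83.7) / (6 * 4.72)
= 21.6000 / 28.3200
= 0.7627

0.7627


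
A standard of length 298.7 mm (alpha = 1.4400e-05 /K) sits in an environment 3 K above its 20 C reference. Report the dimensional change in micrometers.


dL = L * alpha * dT
= 298.7 * 1.4400e-05 * 3
= 0.0129038 mm
dL_um = 0.0129038 * 1000 = 12.9038 um

12.9038


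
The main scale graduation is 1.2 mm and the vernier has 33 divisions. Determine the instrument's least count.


LC = MSD / n_div
= 1.2 / 33
= 0.0364

0.0364


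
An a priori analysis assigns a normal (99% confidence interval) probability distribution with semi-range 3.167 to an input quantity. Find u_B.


u_B = half_width / 2.576
u_B = 3.167 / 2.576
u_B = 1.2294

1.2294


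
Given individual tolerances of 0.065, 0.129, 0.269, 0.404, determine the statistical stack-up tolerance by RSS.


RSS = sqrt(0.065^2 + 0.129^2 + 0.269^2 + 0.404^2)
= sqrt(0.256443)
= 0.5064

0.5064


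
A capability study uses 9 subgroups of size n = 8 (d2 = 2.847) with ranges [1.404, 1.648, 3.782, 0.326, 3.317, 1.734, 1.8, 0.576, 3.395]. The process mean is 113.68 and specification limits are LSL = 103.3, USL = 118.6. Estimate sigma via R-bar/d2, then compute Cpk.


R_bar = (1.404 + 1.648 + 3.782 + 0.326 + 3.317 + 1.734 + 1.8 + 0.576 + 3.395) / 9 = 1.998
sigma = R_bar / d2 = 1.998 / 2.847 = 0.70179136
Cp = (USL - LSL)/(6*sigma) = (118.6 - 103.3)/(6*0.70179136) = 3.6336
Cpu = (118.6 - 113.68)/(3*0.70179136) = 2.3369
Cpl = (113.68 - 103.3)/(3*0.70179136) = 4.9302
Cpk = min(Cpu, Cpl) = 2.3369

2.3369


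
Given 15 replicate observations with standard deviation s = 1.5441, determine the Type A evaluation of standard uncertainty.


u_A = s / sqrt(n)
u_A = 1.5441 / sqrt(15)
u_A = 1.5441 / 3.8729833
u_A = 0.3987

0.3987


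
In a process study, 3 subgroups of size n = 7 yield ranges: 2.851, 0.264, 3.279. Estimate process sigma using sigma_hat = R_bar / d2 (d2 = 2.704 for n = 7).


R_bar = (2.851 + 0.264 + 3.279) / 3
R_bar = 6.394 / 3 = 2.1313333
sigma_hat = R_bar / d2 = 2.1313333 / 2.704 = 0.7882

0.7882


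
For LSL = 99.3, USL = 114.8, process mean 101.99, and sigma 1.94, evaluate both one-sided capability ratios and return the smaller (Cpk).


Cpu = (USL - mean) / (3*sigma) = (114.8 - 101.99) / (3*1.94) = 2.2010
Cpl = (mean - LSL) / (3*sigma) = (101.99 - 99.3) / (3*1.94) = 0.4622
Cpk = min(Cpu, Cpl) = 0.4622

0.4622


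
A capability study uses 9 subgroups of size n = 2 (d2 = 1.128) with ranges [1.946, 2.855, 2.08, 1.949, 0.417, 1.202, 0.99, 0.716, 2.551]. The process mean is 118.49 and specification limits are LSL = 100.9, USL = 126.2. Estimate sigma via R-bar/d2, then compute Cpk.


R_bar = (1.946 + 2.855 + 2.08 + 1.949 + 0.417 + 1.202 + 0.99 + 0.716 + 2.551) / 9 = 1.634
sigma = R_bar / d2 = 1.634 / 1.128 = 1.4485816
Cp = (USL - LSL)/(6*sigma) = (126.2 - 100.9)/(6*1.4485816) = 2.9109
Cpu = (126.2 - 118.49)/(3*1.4485816) = 1.7741
Cpl = (118.49 - 100.9)/(3*1.4485816) = 4.0476
Cpk = min(Cpu, Cpl) = 1.7741

1.7741


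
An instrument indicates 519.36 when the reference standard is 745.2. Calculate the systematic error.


Systematic error = measured - true
= 519.36 - 745.2
= -225.8400

-225.8400


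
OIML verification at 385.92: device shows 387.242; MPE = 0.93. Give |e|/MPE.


e = indication - reference = 387.242 - 385.92 = 1.3220
|e| = 1.3220
ratio = |e| / MPE = 1.3220 / 0.93
ratio = 1.4215

1.4215


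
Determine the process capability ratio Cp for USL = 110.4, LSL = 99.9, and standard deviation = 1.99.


Cp = (USL - LSL) / (6 * sigma)
= (110.4 - 99.9) / (6 * 1.99)
= 10.5000 / 11.9400
= 0.8794

0.8794


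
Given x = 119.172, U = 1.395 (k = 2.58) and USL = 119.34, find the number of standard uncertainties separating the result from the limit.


u = U / k = 1.395 / 2.58 = 0.54069767
margin = |USL - x| = |119.34 - 119.172| = 0.168
z = margin / u = 0.168 / 0.54069767
z = 0.3107

0.3107


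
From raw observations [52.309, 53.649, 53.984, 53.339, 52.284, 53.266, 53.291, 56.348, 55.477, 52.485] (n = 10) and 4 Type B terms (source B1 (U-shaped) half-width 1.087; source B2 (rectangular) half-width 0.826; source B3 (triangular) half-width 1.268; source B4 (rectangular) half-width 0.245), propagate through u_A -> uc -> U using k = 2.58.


mean = (52.309 + 53.649 + 53.984 + 53.339 + 52.284 + 53.266 + 53.291 + 56.348 + 55.477 + 52.485) / 10 = 53.6432
s = sqrt(sum((x - mean)^2)/(n-1)) = 1.338438
u_A = s / sqrt(n) = 1.338438 / sqrt(10) = 0.42325126
u_B1 = 1.087 / sqrt(2) = 0.76862507
u_B2 = 0.826 / sqrt(3) = 0.47689132
u_B3 = 1.268 / sqrt(6) = 0.51765883
u_B4 = 0.245 / sqrt(3) = 0.14145082
uc = sqrt(0.42325126^2 + 0.76862507^2 + 0.47689132^2 + 0.51765883^2 + 0.14145082^2) = 1.1337242
U = k * uc = 2.58 * 1.1337242
U = 2.9250

2.9250


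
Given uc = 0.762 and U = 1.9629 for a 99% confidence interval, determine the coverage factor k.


k = U / uc
k = 1.9629 / 0.762
k = 2.576

2.576


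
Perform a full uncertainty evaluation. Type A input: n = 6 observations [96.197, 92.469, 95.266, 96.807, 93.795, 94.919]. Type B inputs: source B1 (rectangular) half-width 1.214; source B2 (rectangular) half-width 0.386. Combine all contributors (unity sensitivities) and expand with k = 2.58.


mean = (96.197 + 92.469 + 95.266 + 96.807 + 93.795 + 94.919) / 6 = 94.90883333
s = sqrt(sum((x - mean)^2)/(n-1)) = 1.5864106
u_A = s / sqrt(n) = 1.5864106 / sqrt(6) = 0.64764942
u_B1 = 1.214 / sqrt(3) = 0.70090323
u_B2 = 0.386 / sqrt(3) = 0.2228572
uc = sqrt(0.64764942^2 + 0.70090323^2 + 0.2228572^2) = 0.97999002
U = k * uc = 2.58 * 0.97999002
U = 2.5284

2.5284


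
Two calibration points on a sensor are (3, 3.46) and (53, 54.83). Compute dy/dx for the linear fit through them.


slope = (y2 - y1) / (x2 - x1)
= (54.83 - 3.46) / (53 - 3)
= 51.3700 / 50
= 1.0274

1.0274


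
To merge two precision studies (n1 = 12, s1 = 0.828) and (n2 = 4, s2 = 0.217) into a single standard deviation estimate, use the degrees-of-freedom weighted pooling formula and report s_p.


s_p = sqrt(((n1-1)*s1^2 + (n2-1)*s2^2) / (n1+n2-2))
numerator = (12-1)*0.828^2 + (4-1)*0.217^2 = 7.541424 + 0.141267 = 7.682691
denominator = 12 + 4 - 2 = 14
s_p^2 = 7.682691 / 14 = 0.54876364
s_p = sqrt(0.54876364) = 0.7408

0.7408


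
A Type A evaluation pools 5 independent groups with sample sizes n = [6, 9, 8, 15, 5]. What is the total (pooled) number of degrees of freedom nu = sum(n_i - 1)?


nu = sum_i (n_i - 1)
nu = ((6 - 1) + (9 - 1) + (8 - 1) + (15 - 1) + (5 - 1))
nu = 5 + 8 + 7 + 14 + 4
nu = 38

38


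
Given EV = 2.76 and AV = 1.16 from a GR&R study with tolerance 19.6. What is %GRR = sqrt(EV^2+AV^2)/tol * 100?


GRR = sqrt(EV^2 + AV^2) = sqrt(2.76^2 + 1.16^2) = 2.9938604
%GRR = GRR / tol * 100 = 2.9938604 / 19.6 * 100
%GRR = 15.2748

15.2748


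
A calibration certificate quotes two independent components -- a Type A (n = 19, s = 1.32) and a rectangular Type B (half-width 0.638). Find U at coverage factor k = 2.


u_A = s / sqrt(n) = 1.32 / sqrt(19) = 0.30282877
u_B = half_width / sqrt(3) = 0.638 / sqrt(3) = 0.36834947
uc = sqrt(u_A^2 + u_B^2) = sqrt(0.30282877^2 + 0.36834947^2) = 0.47685071
U = k * uc = 2 * 0.47685071
U = 0.9537

0.9537


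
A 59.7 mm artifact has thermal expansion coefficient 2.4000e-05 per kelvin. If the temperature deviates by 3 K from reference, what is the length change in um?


dL = L * alpha * dT
= 59.7 * 2.4000e-05 * 3
= 0.0042984 mm
dL_um = 0.0042984 * 1000 = 4.2984 um

4.2984


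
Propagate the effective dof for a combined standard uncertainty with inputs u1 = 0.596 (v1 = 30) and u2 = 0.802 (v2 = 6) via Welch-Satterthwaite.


uc = sqrt(u1^2 + u2^2) = sqrt(0.596^2 + 0.802^2) = 0.99920969
v_eff = uc^4 / (u1^4/v1 + u2^4/v2)
= 0.99920969^4 / (0.596^4/30 + 0.802^4/6)
= 0.99684251 / 0.073157844
v_eff = 13.6259

13.6259


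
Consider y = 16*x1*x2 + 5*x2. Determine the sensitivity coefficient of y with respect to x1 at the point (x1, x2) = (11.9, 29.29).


y = 16*x1*x2 + 5*x2
dy/dx1 = 16*x2
Evaluate at x2 = 29.29: c1 = 16 * 29.29
c1 = 468.6400

468.6400


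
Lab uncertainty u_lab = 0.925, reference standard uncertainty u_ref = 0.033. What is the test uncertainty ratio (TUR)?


TUR = u_lab / u_ref
= 0.925 / 0.033
= 28.0303

28.0303


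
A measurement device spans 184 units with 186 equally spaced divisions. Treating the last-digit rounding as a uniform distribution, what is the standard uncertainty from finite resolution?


resolution = range / divisions
resolution = 184 / 186 = 0.98924731
u_res = resolution / (2*sqrt(3))
u_res = 0.98924731 / 3.4641016
u_res = 0.2856

0.2856


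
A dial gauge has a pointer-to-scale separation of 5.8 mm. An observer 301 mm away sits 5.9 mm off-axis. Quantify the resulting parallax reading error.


error = h * offset / d
= 5.8 * 5.9 / 301
= 0.1137

0.1137


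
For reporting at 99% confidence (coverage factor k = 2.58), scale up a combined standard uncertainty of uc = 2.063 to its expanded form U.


U = k * uc
U = 2.58 * 2.063
U = 5.3225

5.3225


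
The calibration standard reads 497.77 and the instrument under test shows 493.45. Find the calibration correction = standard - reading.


Correction = standard - reading
= 497.77 - 493.45
= 4.3200

4.3200


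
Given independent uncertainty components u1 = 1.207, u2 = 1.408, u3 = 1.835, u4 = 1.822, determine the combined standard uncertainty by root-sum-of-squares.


uc = sqrt(1.207^2 + 1.408^2 + 1.835^2 + 1.822^2)
uc = sqrt(10.126222)
uc = 3.1822

3.1822


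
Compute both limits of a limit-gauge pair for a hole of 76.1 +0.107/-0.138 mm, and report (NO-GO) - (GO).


GO = nominal - lower_tol (smallest hole = maximum material condition)
GO = 76.1 - 0.138 = 75.962
NO-GO = nominal + upper_tol (largest hole = least material condition)
NO-GO = 76.1 + 0.107 = 76.207
spread = NO-GO - GO = 76.207 - 75.962 = 0.2450

0.2450


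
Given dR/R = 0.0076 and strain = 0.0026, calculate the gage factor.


GF = (dR/R) / epsilon
= 0.0076 / 0.0026
= 2.9231

2.9231


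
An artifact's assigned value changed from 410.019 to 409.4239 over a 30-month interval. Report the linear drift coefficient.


rate = (v2 - v1) / months
= (409.4239 - 410.019) / 30
= -0.5951 / 30
= -0.0198

-0.0198


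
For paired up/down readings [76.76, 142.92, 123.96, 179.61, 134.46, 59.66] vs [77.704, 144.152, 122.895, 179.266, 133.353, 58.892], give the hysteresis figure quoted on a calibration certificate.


|76.76 - 77.704| = 0.9440
|142.92 - 144.152| = 1.2320
|123.96 - 122.895| = 1.0650
|179.61 - 179.266| = 0.3440
|134.46 - 133.353| = 1.1070
|59.66 - 58.892| = 0.7680
hysteresis = max(diffs) = 1.2320

1.2320


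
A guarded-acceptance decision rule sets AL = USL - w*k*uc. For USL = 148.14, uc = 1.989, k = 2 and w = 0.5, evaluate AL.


U = k * uc = 2 * 1.989 = 3.978
guard band g = w * U = 0.5 * 3.978 = 1.989
AL = USL - g = 148.14 - 1.989
AL = 146.1510

146.1510


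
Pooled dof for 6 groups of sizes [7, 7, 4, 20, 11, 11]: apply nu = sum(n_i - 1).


nu = sum_i (n_i - 1)
nu = ((7 - 1) + (7 - 1) + (4 - 1) + (20 - 1) + (11 - 1) + (11 - 1))
nu = 6 + 6 + 3 + 19 + 10 + 10
nu = 54

54


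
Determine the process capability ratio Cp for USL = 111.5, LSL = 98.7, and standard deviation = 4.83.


Cp = (USL - LSL) / (6 * sigma)
= (111.5 - 98.7) / (6 * 4.83)
= 12.8000 / 28.9800
= 0.4417

0.4417


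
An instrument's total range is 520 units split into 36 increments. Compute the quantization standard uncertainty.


resolution = range / divisions
resolution = 520 / 36 = 14.444444
u_res = resolution / (2*sqrt(3))
u_res = 14.444444 / 3.4641016
u_res = 4.1698

4.1698


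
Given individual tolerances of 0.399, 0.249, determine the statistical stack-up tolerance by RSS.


RSS = sqrt(0.399^2 + 0.249^2)
= sqrt(0.221202)
= 0.4703

0.4703


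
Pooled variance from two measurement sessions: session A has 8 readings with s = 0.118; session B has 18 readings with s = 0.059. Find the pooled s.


s_p = sqrt(((n1-1)*s1^2 + (n2-1)*s2^2) / (n1+n2-2))
numerator = (8-1)*0.118^2 + (18-1)*0.059^2 = 0.097468 + 0.059177 = 0.156645
denominator = 8 + 18 - 2 = 24
s_p^2 = 0.156645 / 24 = 0.006526875
s_p = sqrt(0.006526875) = 0.0808

0.0808


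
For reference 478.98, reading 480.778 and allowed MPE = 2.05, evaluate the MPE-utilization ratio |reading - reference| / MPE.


e = indication - reference = 480.778 - 478.98 = 1.7980
|e| = 1.7980
ratio = |e| / MPE = 1.7980 / 2.05
ratio = 0.8771

0.8771


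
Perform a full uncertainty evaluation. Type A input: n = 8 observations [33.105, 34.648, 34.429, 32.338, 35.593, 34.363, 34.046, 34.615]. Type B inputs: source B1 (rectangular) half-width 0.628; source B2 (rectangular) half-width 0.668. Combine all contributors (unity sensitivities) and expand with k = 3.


mean = (33.105 + 34.648 + 34.429 + 32.338 + 35.593 + 34.363 + 34.046 + 34.615) / 8 = 34.142125
s = sqrt(sum((x - mean)^2)/(n-1)) = 1.0039477
u_A = s / sqrt(n) = 1.0039477 / sqrt(8) = 0.35494911
u_B1 = 0.628 / sqrt(3) = 0.36257597
u_B2 = 0.668 / sqrt(3) = 0.38566998
uc = sqrt(0.35494911^2 + 0.36257597^2 + 0.38566998^2) = 0.63733158
U = k * uc = 3 * 0.63733158
U = 1.9120

1.9120


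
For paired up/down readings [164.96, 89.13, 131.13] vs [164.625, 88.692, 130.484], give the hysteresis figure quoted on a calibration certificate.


|164.96 - 164.625| = 0.3350
|89.13 - 88.692| = 0.4380
|131.13 - 130.484| = 0.6460
hysteresis = max(diffs) = 0.6460

0.6460


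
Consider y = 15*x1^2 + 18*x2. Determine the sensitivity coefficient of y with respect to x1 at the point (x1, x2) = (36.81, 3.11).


y = 15*x1^2 + 18*x2
dy/dx1 = 2*15*x1
Evaluate at x1 = 36.81: c1 = 30 * 36.81
c1 = 1104.3000

1104.3000


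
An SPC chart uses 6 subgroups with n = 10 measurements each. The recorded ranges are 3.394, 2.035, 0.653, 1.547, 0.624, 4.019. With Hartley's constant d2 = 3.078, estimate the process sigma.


R_bar = (3.394 + 2.035 + 0.653 + 1.547 + 0.624 + 4.019) / 6
R_bar = 12.272 / 6 = 2.0453333
sigma_hat = R_bar / d2 = 2.0453333 / 3.078 = 0.6645

0.6645


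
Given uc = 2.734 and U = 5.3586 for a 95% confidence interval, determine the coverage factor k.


k = U / uc
k = 5.3586 / 2.734
k = 1.96

1.96


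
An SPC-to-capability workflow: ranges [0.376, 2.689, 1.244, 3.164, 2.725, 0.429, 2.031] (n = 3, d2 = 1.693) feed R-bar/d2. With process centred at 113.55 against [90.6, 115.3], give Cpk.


R_bar = (0.376 + 2.689 + 1.244 + 3.164 + 2.725 + 0.429 + 2.031) / 7 = 1.8082857
sigma = R_bar / d2 = 1.8082857 / 1.693 = 1.0680955
Cp = (USL - LSL)/(6*sigma) = (115.3 - 90.6)/(6*1.0680955) = 3.8542
Cpu = (115.3 - 113.55)/(3*1.0680955) = 0.5461
Cpl = (113.55 - 90.6)/(3*1.0680955) = 7.1623
Cpk = min(Cpu, Cpl) = 0.5461

0.5461


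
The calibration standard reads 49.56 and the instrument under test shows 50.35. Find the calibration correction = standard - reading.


Correction = standard - reading
= 49.56 - 50.35
= -0.7900

-0.7900


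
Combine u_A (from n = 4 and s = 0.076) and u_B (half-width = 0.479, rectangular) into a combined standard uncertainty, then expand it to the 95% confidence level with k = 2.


u_A = s / sqrt(n) = 0.076 / sqrt(4) = 0.038
u_B = half_width / sqrt(3) = 0.479 / sqrt(3) = 0.27655078
uc = sqrt(u_A^2 + u_B^2) = sqrt(0.038^2 + 0.27655078^2) = 0.2791493
U = k * uc = 2 * 0.2791493
U = 0.5583

0.5583


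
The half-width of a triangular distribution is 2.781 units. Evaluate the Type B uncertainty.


u_B = half_width / sqrt(6)
u_B = 2.781 / 2.4494897
u_B = 1.1353

1.1353


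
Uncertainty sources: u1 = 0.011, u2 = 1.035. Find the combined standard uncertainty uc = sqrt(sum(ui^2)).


uc = sqrt(0.011^2 + 1.035^2)
uc = sqrt(1.071346)
uc = 1.0351

1.0351


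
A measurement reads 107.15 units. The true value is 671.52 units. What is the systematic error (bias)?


Systematic error = measured - true
= 107.15 - 671.52
= -564.3700

-564.3700


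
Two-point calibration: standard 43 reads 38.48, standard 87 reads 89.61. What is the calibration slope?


slope = (y2 - y1) / (x2 - x1)
= (89.61 - 38.48) / (87 - 43)
= 51.1300 / 44
= 1.1620

1.1620


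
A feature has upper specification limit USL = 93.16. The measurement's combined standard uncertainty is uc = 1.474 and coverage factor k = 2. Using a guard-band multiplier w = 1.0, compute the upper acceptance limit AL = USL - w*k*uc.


U = k * uc = 2 * 1.474 = 2.948
guard band g = w * U = 1.0 * 2.948 = 2.948
AL = USL - g = 93.16 - 2.948
AL = 90.2120

90.2120


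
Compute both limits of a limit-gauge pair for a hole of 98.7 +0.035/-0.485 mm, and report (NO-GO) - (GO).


GO = nominal - lower_tol (smallest hole = maximum material condition)
GO = 98.7 - 0.485 = 98.215
NO-GO = nominal + upper_tol (largest hole = least material condition)
NO-GO = 98.7 + 0.035 = 98.735
spread = NO-GO - GO = 98.735 - 98.215 = 0.5200

0.5200


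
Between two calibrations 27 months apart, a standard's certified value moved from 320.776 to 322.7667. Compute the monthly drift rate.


rate = (v2 - v1) / months
= (322.7667 - 320.776) / 27
= 1.9907 / 27
= 0.0737

0.0737


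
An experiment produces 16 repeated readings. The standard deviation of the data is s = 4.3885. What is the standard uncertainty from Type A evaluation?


u_A = s / sqrt(n)
u_A = 4.3885 / sqrt(16)
u_A = 4.3885 / 4
u_A = 1.0971

1.0971


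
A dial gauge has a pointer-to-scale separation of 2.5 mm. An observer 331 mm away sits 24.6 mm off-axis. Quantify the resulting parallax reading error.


error = h * offset / d
= 2.5 * 24.6 / 331
= 0.1858

0.1858


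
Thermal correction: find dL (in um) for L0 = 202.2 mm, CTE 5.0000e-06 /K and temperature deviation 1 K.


dL = L * alpha * dT
= 202.2 * 5.0000e-06 * 1
= 0.0010110 mm
dL_um = 0.0010110 * 1000 = 1.0110 um

1.0110


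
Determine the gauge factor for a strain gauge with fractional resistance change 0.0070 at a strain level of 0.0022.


GF = (dR/R) / epsilon
= 0.0070 / 0.0022
= 3.1818

3.1818


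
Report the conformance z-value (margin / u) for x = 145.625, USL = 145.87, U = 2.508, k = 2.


u = U / k = 2.508 / 2 = 1.254
margin = |USL - x| = |145.87 - 145.625| = 0.245
z = margin / u = 0.245 / 1.254
z = 0.1954

0.1954


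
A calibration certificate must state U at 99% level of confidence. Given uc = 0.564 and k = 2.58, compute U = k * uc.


U = k * uc
U = 2.58 * 0.564
U = 1.4551

1.4551


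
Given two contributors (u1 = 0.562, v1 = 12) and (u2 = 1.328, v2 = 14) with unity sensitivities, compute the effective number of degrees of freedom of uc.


uc = sqrt(u1^2 + u2^2) = sqrt(0.562^2 + 1.328^2) = 1.4420222
v_eff = uc^4 / (u1^4/v1 + u2^4/v2)
= 1.4420222^4 / (0.562^4/12 + 1.328^4/14)
= 4.3240209 / 0.2304723
v_eff = 18.7616

18.7616


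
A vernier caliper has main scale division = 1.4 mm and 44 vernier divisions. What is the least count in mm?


LC = MSD / n_div
= 1.4 / 44
= 0.0318

0.0318


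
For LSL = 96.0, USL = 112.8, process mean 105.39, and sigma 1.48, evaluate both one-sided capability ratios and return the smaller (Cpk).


Cpu = (USL - mean) / (3*sigma) = (112.8 - 105.39) / (3*1.48) = 1.6689
Cpl = (mean - LSL) / (3*sigma) = (105.39 - 96.0) / (3*1.48) = 2.1149
Cpk = min(Cpu, Cpl) = 1.6689

1.6689


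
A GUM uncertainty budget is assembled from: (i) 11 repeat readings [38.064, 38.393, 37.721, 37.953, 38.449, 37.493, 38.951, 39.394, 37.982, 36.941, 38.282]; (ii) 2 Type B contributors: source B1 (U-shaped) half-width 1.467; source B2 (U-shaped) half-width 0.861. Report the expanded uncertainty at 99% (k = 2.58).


mean = (38.064 + 38.393 + 37.721 + 37.953 + 38.449 + 37.493 + 38.951 + 39.394 + 37.982 + 36.941 + 38.282) / 11 = 38.14754545
s = sqrt(sum((x - mean)^2)/(n-1)) = 0.67132293
u_A = s / sqrt(n) = 0.67132293 / sqrt(11) = 0.20241148
u_B1 = 1.467 / sqrt(2) = 1.0373256
u_B2 = 0.861 / sqrt(2) = 0.60881894
uc = sqrt(0.20241148^2 + 1.0373256^2 + 0.60881894^2) = 1.219703
U = k * uc = 2.58 * 1.219703
U = 3.1468

3.1468
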